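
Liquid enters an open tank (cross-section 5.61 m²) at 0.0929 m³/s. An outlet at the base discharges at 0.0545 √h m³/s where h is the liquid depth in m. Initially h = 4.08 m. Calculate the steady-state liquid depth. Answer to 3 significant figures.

A dh/dt = Q_in − 0.0545 √h. Steady state requires inflow = outflow:
Q_in = 0.0545 √h_ss ⇒ √h_ss = 0.0929/0.0545 = 1.7046.
h_ss = 1.7046² = 2.9056 m. (Since h₀ = 4.08 m > h_ss, the level will fall toward this value.)

2.91 m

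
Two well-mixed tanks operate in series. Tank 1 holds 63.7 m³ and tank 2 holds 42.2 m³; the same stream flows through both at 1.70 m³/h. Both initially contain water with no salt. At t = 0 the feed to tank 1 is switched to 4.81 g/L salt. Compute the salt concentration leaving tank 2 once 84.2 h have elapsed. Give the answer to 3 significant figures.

Each tank obeys Vᵢ dCᵢ/dt = Q(Cᵢ₋₁ − Cᵢ), so τᵢ = Vᵢ/Q.
τ₁ = 63.7/1.70 = 37.471 h; τ₂ = 42.2/1.70 = 24.824 h.
Solving the cascade with C₁(0)=C₂(0)=0 gives C₂(t) = C_in[1 − (τ₁ e^(−t/τ₁) − τ₂ e^(−t/τ₂))/(τ₁ − τ₂)].
At t = 84.2: e^(−t/τ₁) = 0.10571, e^(−t/τ₂) = 0.033643.
C₂ = 4.81·[1 − (37.471·0.10571 − 24.824·0.033643)/(12.647)] = 4.81·0.75285 = 3.6212 g/L.

3.62 g/L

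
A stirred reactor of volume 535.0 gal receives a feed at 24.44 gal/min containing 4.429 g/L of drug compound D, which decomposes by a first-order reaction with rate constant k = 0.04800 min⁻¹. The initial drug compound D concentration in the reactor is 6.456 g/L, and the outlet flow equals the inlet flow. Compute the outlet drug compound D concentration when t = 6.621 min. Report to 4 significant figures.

Accumulation = in − out − consumed: V dC/dt = Q C_in − Q C − k V C.
This is linear with rate a = Q/V + k = 0.0936822 min⁻¹.
C_ss = Q C_in/(Q + kV) = 2.15971 g/L; C(t) = C_ss + (C₀ − C_ss) e^(−a t).
C(6.621) = 2.15971 + (4.29629)·e^(−0.0936822·6.621) = 2.15971 + (4.29629)·0.537799 = 4.47025 g/L.

4.470 g/L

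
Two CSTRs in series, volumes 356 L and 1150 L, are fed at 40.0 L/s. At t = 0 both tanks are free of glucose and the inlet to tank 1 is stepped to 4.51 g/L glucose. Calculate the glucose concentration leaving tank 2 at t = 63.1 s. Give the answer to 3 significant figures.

3.78 g/L

Time constants: τᵢ = Vᵢ/Q for each well-mixed tank.
τ₁ = 356/40.0 = 8.9000 s; τ₂ = 1150/40.0 = 28.750 s.
Solving the cascade with C₁(0)=C₂(0)=0 gives C₂(t) = C_in[1 − (τ₁ e^(−t/τ₁) − τ₂ e^(−t/τ₂))/(τ₁ − τ₂)].
At t = 63.1: e^(−t/τ₁) = 0.00083349, e^(−t/τ₂) = 0.11138.
C₂ = 4.51·[1 − (8.9000·0.00083349 − 28.750·0.11138)/(-19.850)] = 4.51·0.83905 = 3.7841 g/L.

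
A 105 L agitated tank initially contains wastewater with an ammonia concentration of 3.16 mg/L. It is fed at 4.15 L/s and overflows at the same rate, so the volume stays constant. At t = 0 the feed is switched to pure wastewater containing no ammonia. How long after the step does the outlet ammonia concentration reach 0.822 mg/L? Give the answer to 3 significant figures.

34.1 s

Transient balance on the dissolved component: V dC/dt = Q(C_in − C), so τ = V/Q = 25.301 s.
C(t) = C_in + (C₀ − C_in) e^(−t/τ). Set C = 0.822 and solve for t:
e^(−t/τ) = (C − C_in)/(C₀ − C_in) = (0.822 − 0)/(3.16 − 0) = 0.26013
t = −τ ln(…) = 25.301 × 1.3466 = 34.070 s.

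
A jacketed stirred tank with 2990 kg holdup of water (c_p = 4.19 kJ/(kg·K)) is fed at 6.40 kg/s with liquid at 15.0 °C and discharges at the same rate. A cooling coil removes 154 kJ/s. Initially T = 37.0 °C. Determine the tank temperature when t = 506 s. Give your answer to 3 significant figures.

Energy balance: M c_p dT/dt = ṁ c_p (T_in − T) − 154.
Rearrange: dT/dt = (T_ss − T)/τ with τ = M/ṁ = 467.19 s and T_ss = T_in − Q̇/(ṁ c_p) = 9.2572 °C.
T approaches T_ss exponentially: T(t) = T_ss + (T₀ − T_ss) e^(−t/τ).
T(506) = 9.2572 + (27.743)·e^(−506/467.19) = 9.2572 + (27.743)·0.33855 = 18.650 °C.

18.6 °C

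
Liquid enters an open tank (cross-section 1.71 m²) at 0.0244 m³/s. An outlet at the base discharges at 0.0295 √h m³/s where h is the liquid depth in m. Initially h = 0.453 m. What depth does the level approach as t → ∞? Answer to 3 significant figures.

A dh/dt = Q_in − 0.0295 √h. Steady state requires inflow = outflow:
Q_in = 0.0295 √h_ss ⇒ √h_ss = 0.0244/0.0295 = 0.82712.
h_ss = 0.82712² = 0.68413 m. (Since h₀ = 0.453 m < h_ss, the level will rise toward this value.)

0.684 m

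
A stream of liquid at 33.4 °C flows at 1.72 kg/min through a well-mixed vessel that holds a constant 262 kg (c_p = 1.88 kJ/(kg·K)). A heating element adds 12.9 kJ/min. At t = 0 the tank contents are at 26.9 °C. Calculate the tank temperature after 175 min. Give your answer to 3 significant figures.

Energy balance: M c_p dT/dt = ṁ c_p (T_in − T) + 12.9.
Rearrange: dT/dt = (T_ss − T)/τ with τ = M/ṁ = 152.33 min and T_ss = T_in + Q̇/(ṁ c_p) = 37.389 °C.
Solution: T(t) = T_ss + (T₀ − T_ss) e^(−t/τ).
T(175) = 37.389 + (-10.489)·e^(−175/152.33) = 37.389 + (-10.489)·0.31700 = 34.064 °C.

34.1 °C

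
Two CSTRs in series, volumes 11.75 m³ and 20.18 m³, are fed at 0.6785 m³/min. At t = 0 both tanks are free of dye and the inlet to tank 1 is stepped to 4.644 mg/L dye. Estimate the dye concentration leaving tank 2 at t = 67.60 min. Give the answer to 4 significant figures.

3.629 mg/L

Species balance on tank i: dCᵢ/dt = (Cᵢ₋₁ − Cᵢ)/τᵢ with τᵢ = Vᵢ/Q.
τ₁ = 11.75/0.6785 = 17.3176 min; τ₂ = 20.18/0.6785 = 29.7421 min.
Solving the cascade with C₁(0)=C₂(0)=0 gives C₂(t) = C_in[1 − (τ₁ e^(−t/τ₁) − τ₂ e^(−t/τ₂))/(τ₁ − τ₂)].
At t = 67.60: e^(−t/τ₁) = 0.0201704, e^(−t/τ₂) = 0.103016.
C₂ = 4.644·[1 − (17.3176·0.0201704 − 29.7421·0.103016)/(-12.4245)] = 4.644·0.781512 = 3.62934 mg/L.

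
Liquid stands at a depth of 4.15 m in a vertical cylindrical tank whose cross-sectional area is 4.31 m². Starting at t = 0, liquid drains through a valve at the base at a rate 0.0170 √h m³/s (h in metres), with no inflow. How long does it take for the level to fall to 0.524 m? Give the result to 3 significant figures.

A dh/dt = −Q_out = −0.0170 √h.
Separate and integrate: 2(√h − √h₀) = −(0.0170/A) t.
t = 2A(√h₀ − √h)/0.0170 = 2·4.31·(√4.15 − √0.524)/0.0170
  = 8.6200 × (2.0372 − 0.72388) / 0.0170 = 665.91 s.

666 s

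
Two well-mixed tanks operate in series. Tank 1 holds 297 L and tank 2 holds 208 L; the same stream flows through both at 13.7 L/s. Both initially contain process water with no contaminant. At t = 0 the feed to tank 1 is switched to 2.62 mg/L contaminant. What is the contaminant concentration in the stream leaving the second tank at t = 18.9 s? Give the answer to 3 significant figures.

Species balance on tank i: dCᵢ/dt = (Cᵢ₋₁ − Cᵢ)/τᵢ with τᵢ = Vᵢ/Q.
τ₁ = 297/13.7 = 21.679 s; τ₂ = 208/13.7 = 15.182 s.
Solving the cascade with C₁(0)=C₂(0)=0 gives C₂(t) = C_in[1 − (τ₁ e^(−t/τ₁) − τ₂ e^(−t/τ₂))/(τ₁ − τ₂)].
At t = 18.9: e^(−t/τ₁) = 0.41819, e^(−t/τ₂) = 0.28798.
C₂ = 2.62·[1 − (21.679·0.41819 − 15.182·0.28798)/(6.4964)] = 2.62·0.27750 = 0.72706 mg/L.

0.727 mg/L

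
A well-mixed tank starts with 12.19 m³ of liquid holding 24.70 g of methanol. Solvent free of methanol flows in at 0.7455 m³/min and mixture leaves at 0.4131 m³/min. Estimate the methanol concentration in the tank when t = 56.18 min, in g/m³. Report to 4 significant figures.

0.2523 g/m³

Let m(t) be the amount of methanol. Volume: V(t) = V₀ + (Q_in − Q_out) t = 12.19 + 0.332400 t; V(56.18) = 30.8642 m³.
Species balance (pure solvent in): dm/dt = −Q_out · m/V(t).
Separate: dm/m = −Q_out dt/V(t) ⇒ ln(m/m₀) = −(Q_out/(Q_in−Q_out)) ln(V/V₀).
m = m₀ (V₀/V)^(Q_out/(Q_in−Q_out)) = 24.70 × (12.19/30.8642)^(1.24278) = 7.78566 g.
C = m/V = 7.78566/30.8642 = 0.252255 g/m³.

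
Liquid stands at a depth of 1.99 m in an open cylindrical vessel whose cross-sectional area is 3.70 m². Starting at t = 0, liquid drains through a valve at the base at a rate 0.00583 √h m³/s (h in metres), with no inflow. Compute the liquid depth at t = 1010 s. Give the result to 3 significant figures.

With no inflow, A dh/dt = −0.00583 √h.
Separate and integrate: 2(√h − √h₀) = −(0.00583/A) t.
√h = √1.99 − 0.00583·1010/(2·3.70) = 1.4107 − 0.79572 = 0.61496.
h = 0.61496² = 0.37817 m.

0.378 m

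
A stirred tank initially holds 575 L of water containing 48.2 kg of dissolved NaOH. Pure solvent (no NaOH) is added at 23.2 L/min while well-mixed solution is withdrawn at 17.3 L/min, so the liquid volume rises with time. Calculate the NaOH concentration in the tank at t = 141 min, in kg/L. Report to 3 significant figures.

Let m(t) be the amount of NaOH. Volume: V(t) = V₀ + (Q_in − Q_out) t = 575 + 5.9000 t; V(141) = 1406.9 L.
Species balance (pure solvent in): dm/dt = −Q_out · m/V(t).
dm/m = −Q_out dt/(V₀ + 5.9000 t); integrating gives ln(m/m₀) = −(Q_out/(Q_in−Q_out)) ln(V/V₀).
m = m₀ (V₀/V)^(Q_out/(Q_in−Q_out)) = 48.2 × (575/1406.9)^(2.9322) = 3.4963 kg.
C = m/V = 3.4963/1406.9 = 0.0024851 kg/L.

0.00249 kg/L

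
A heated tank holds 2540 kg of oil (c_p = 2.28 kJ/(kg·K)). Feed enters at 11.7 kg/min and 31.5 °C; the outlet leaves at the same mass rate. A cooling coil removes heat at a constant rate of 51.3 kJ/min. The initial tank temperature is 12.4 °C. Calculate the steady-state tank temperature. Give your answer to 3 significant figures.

29.6 °C

Unsteady energy balance on the tank contents: M c_p dT/dt = ṁ c_p (T_in − T) − 51.3.
At steady state dT/dt = 0 ⇒ T_ss = T_in − Q̇/(ṁ c_p) = 31.5 − 51.3/(11.7·2.28) = 29.577 °C.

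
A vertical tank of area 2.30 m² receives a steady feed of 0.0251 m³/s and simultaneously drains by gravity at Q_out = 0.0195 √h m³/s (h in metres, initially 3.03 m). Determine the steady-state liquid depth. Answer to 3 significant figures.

Level balance: A dh/dt = 0.0251 − 0.0195 √h. Setting dh/dt = 0:
Q_in = 0.0195 √h_ss ⇒ √h_ss = 0.0251/0.0195 = 1.2872.
h_ss = 1.2872² = 1.6568 m. (Since h₀ = 3.03 m > h_ss, the level will fall toward this value.)

1.66 m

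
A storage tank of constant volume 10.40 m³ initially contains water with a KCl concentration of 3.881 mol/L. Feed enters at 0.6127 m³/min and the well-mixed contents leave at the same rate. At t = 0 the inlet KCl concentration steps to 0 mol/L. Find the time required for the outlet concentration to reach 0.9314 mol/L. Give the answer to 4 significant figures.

Species balance: V dC/dt = Q(C_in − C) ⇒ τ = V/Q = 16.9740 min.
C(t) = C_in + (C₀ − C_in) e^(−t/τ). Set C = 0.9314 and solve for t:
e^(−t/τ) = (C − C_in)/(C₀ − C_in) = (0.9314 − 0)/(3.881 − 0) = 0.239990
t = −τ ln(…) = 16.9740 × 1.42716 = 24.2247 min.

24.22 min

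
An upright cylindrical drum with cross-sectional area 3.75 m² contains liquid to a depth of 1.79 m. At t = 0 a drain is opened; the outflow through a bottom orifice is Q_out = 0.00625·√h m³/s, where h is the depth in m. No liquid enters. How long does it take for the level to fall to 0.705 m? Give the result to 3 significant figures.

Unsteady balance on liquid volume: A dh/dt = −0.00625 √h.
Separate and integrate: 2(√h − √h₀) = −(0.00625/A) t.
t = 2A(√h₀ − √h)/0.00625 = 2·3.75·(√1.79 − √0.705)/0.00625
  = 7.5000 × (1.3379 − 0.83964) / 0.00625 = 597.92 s.

598 s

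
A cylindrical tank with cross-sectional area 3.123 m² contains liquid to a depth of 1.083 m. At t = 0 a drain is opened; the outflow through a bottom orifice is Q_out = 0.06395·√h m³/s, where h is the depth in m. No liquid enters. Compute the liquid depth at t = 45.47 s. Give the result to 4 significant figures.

A dh/dt = −Q_out = −0.06395 √h.
∫ h^(−1/2) dh = −(0.06395/A) ∫ dt, giving 2√h = 2√h₀ − (0.06395/A) t.
√h = √1.083 − 0.06395·45.47/(2·3.123) = 1.04067 − 0.465547 = 0.575126.
h = 0.575126² = 0.330770 m.

0.3308 m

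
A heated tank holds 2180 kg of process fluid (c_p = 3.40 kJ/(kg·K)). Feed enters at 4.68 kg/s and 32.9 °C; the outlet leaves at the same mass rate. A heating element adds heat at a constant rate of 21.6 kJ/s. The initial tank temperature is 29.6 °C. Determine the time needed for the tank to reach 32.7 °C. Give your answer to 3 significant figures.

M c_p dT/dt = ṁ c_p (T_in − T) + Q̇.
τ = M/ṁ = 465.81 s; T_ss = T_in + Q̇/(ṁ c_p) = 34.257 °C.
T(t) = T_ss + (T₀ − T_ss) e^(−t/τ). Set T = 32.7:
e^(−t/τ) = (32.7 − 34.257)/(29.6 − 34.257) = 0.33440
t = −465.81 · ln(0.33440) = 510.26 s.

510 s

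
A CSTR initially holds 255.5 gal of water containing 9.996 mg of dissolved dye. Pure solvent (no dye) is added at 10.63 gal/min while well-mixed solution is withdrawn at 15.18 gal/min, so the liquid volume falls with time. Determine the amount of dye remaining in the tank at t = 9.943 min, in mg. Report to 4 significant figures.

5.217 mg

Total volume: dV/dt = Q_in − Q_out = -4.55000 gal/min, so V(t) = 255.5 − 4.55000 t and V(9.943) = 210.259 gal.
No dye enters, so dm/dt = −Q_out · (m/V).
dm/m = −Q_out dt/(V₀ − 4.55000 t); integrating gives ln(m/m₀) = −(Q_out/(Q_in−Q_out)) ln(V/V₀).
m = m₀ (V₀/V)^(Q_out/(Q_in−Q_out)) = 9.996 × (255.5/210.259)^(-3.33626) = 5.21747 mg.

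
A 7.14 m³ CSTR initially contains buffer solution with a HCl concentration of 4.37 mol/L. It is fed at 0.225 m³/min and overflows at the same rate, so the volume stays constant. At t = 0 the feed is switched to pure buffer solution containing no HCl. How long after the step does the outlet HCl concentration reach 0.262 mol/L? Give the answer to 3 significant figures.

89.3 min

Species balance: V dC/dt = Q(C_in − C) ⇒ τ = V/Q = 31.733 min.
C(t) = C_in + (C₀ − C_in) e^(−t/τ). Set C = 0.262 and solve for t:
e^(−t/τ) = (C − C_in)/(C₀ − C_in) = (0.262 − 0)/(4.37 − 0) = 0.059954
t = −τ ln(…) = 31.733 × 2.8142 = 89.303 min.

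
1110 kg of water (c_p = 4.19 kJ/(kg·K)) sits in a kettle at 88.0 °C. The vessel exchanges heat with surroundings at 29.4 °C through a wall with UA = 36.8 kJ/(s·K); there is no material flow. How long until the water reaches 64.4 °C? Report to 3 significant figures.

Unsteady energy balance on the tank contents: M c_p dT/dt = −UA(T − T_amb).
τ = M c_p/UA = 126.38 s; T_ss = T_amb = 29.400 °C.
T(t) = T_ss + (T₀ − T_ss)e^(−t/τ); set T = 64.4:
t = −τ ln[(T − T_ss)/(T₀ − T_ss)] = −126.38 · ln(0.59727) = 65.136 s.

65.1 s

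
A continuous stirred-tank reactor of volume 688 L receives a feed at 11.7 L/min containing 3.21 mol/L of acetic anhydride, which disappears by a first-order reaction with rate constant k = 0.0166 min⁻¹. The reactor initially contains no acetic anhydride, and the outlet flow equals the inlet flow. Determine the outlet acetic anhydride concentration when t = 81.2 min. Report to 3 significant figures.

Accumulation = in − out − consumed: V dC/dt = Q C_in − Q C − k V C.
This is linear with rate a = Q/V + k = 0.033606 min⁻¹.
C_ss = Q C_in/(Q + kV) = 1.6244 mol/L; C(t) = C_ss + (C₀ − C_ss) e^(−a t).
C(81.2) = 1.6244 + (-1.6244)·e^(−0.033606·81.2) = 1.6244 + (-1.6244)·0.065298 = 1.5183 mol/L.

1.52 mol/L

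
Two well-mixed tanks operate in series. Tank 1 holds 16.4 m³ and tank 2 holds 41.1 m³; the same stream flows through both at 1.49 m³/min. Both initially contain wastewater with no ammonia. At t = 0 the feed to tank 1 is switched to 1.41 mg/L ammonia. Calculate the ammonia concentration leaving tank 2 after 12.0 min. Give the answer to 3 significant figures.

0.206 mg/L

Each tank obeys Vᵢ dCᵢ/dt = Q(Cᵢ₋₁ − Cᵢ), so τᵢ = Vᵢ/Q.
τ₁ = 16.4/1.49 = 11.007 min; τ₂ = 41.1/1.49 = 27.584 min.
Tank 1: C₁ = C_in(1 − e^(−t/τ₁)). Tank 2 (τ₁ ≠ τ₂): C₂ = C_in[1 − (τ₁ e^(−t/τ₁) − τ₂ e^(−t/τ₂))/(τ₁ − τ₂)].
At t = 12.0: e^(−t/τ₁) = 0.33613, e^(−t/τ₂) = 0.64724.
C₂ = 1.41·[1 − (11.007·0.33613 − 27.584·0.64724)/(-16.577)] = 1.41·0.14619 = 0.20613 mg/L.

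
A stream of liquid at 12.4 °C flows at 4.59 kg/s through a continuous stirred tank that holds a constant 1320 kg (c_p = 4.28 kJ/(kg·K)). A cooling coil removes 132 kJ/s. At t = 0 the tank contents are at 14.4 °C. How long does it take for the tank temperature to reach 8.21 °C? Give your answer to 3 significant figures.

M c_p dT/dt = ṁ c_p (T_in − T) − Q̇.
τ = M/ṁ = 287.58 s; T_ss = T_in − Q̇/(ṁ c_p) = 5.6808 °C.
T(t) = T_ss + (T₀ − T_ss) e^(−t/τ). Set T = 8.21:
e^(−t/τ) = (8.21 − 5.6808)/(14.4 − 5.6808) = 0.29007
t = −287.58 · ln(0.29007) = 355.92 s.

356 s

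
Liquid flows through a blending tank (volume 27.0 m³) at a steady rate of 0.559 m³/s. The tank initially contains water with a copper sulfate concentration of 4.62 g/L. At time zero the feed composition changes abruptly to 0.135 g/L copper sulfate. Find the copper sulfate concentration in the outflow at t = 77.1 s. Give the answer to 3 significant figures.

1.04 g/L

Transient balance on the dissolved component: V dC/dt = Q(C_in − C).
So dC/dt = (C_in − C)/τ with τ = V/Q = 27.0/0.559 = 48.301 s.
Solution: C(t) = C_in + (C₀ − C_in) e^(−t/τ).
C(77.1) = 0.135 + (4.62 − 0.135)·e^(−77.1/48.301) = 0.135 + (4.4850)·0.20265 = 1.0439 g/L.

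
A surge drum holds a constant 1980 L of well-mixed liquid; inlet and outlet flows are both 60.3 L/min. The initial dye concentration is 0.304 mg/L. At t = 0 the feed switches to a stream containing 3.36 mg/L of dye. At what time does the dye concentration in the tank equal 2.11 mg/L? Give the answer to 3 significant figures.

Species balance: V dC/dt = Q(C_in − C) ⇒ τ = V/Q = 32.836 min.
C(t) = C_in + (C₀ − C_in) e^(−t/τ). Set C = 2.11 and solve for t:
e^(−t/τ) = (C − C_in)/(C₀ − C_in) = (2.11 − 3.36)/(0.304 − 3.36) = 0.40903
t = −τ ln(…) = 32.836 × 0.89396 = 29.354 min.

29.4 min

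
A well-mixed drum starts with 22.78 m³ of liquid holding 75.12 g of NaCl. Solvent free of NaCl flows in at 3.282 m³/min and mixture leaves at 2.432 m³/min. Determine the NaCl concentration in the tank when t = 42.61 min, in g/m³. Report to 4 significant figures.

Total volume: dV/dt = Q_in − Q_out = 0.850000 m³/min, so V(t) = 22.78 + 0.850000 t and V(42.61) = 58.9985 m³.
Species balance (pure solvent in): dm/dt = −Q_out · m/V(t).
dm/m = −Q_out dt/(V₀ + 0.850000 t); integrating gives ln(m/m₀) = −(Q_out/(Q_in−Q_out)) ln(V/V₀).
m = m₀ (V₀/V)^(Q_out/(Q_in−Q_out)) = 75.12 × (22.78/58.9985)^(2.86118) = 4.93478 g.
C = m/V = 4.93478/58.9985 = 0.0836425 g/m³.

0.08364 g/m³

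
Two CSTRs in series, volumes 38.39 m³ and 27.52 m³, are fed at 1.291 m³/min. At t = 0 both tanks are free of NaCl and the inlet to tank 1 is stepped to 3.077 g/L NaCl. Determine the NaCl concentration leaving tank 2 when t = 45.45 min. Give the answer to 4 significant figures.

1.644 g/L

Each tank obeys Vᵢ dCᵢ/dt = Q(Cᵢ₋₁ − Cᵢ), so τᵢ = Vᵢ/Q.
τ₁ = 38.39/1.291 = 29.7366 min; τ₂ = 27.52/1.291 = 21.3168 min.
Solving the cascade with C₁(0)=C₂(0)=0 gives C₂(t) = C_in[1 − (τ₁ e^(−t/τ₁) − τ₂ e^(−t/τ₂))/(τ₁ − τ₂)].
At t = 45.45: e^(−t/τ₁) = 0.216879, e^(−t/τ₂) = 0.118586.
C₂ = 3.077·[1 − (29.7366·0.216879 − 21.3168·0.118586)/(8.41983)] = 3.077·0.534269 = 1.64395 g/L.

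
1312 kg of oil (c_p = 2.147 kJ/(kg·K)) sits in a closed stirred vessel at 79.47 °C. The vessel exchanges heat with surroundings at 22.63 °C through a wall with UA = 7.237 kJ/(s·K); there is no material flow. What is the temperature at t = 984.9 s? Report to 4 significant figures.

Unsteady energy balance on the tank contents: M c_p dT/dt = −UA(T − T_amb).
dT/dt = (T_ss − T)/τ with T_ss = T_amb = 22.6300 °C, τ = M c_p/UA = 1312·2.147/7.237 = 389.231 s.
Solution: T(t) = T_ss + (T₀ − T_ss) e^(−t/τ).
T(984.9) = 22.6300 + (56.8400)·0.0796292 = 27.1561 °C.

27.16 °C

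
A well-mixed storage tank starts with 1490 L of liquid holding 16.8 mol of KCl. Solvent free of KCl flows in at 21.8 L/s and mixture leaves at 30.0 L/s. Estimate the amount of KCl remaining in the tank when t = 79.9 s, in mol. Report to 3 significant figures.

Total volume: dV/dt = Q_in − Q_out = -8.2000 L/s, so V(t) = 1490 − 8.2000 t and V(79.9) = 834.82 L.
No KCl enters, so dm/dt = −Q_out · (m/V).
dm/m = −Q_out dt/(V₀ − 8.2000 t); integrating gives ln(m/m₀) = −(Q_out/(Q_in−Q_out)) ln(V/V₀).
m = m₀ (V₀/V)^(Q_out/(Q_in−Q_out)) = 16.8 × (1490/834.82)^(-3.6585) = 2.0176 mol.

2.02 mol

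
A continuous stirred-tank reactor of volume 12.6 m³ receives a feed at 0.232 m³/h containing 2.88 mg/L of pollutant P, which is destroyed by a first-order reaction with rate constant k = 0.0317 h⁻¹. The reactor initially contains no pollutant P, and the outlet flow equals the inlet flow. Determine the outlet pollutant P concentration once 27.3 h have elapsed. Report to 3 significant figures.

V dC/dt = Q(C_in − C) − k V C.
This is linear with rate a = Q/V + k = 0.050113 h⁻¹.
C_ss = Q C_in/(Q + kV) = 1.0582 mg/L; C(t) = C_ss + (C₀ − C_ss) e^(−a t).
C(27.3) = 1.0582 + (-1.0582)·e^(−0.050113·27.3) = 1.0582 + (-1.0582)·0.25460 = 0.78878 mg/L.

0.789 mg/L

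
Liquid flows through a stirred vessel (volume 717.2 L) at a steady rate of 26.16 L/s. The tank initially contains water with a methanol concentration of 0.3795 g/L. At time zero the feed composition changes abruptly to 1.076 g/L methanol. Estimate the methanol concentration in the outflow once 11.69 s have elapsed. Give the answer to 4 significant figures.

0.6213 g/L

Unsteady species balance (constant V, well mixed): V dC/dt = Q(C_in − C).
Time constant τ = V/Q = 717.2/26.16 = 27.4159 s.
This is linear first-order; C(t) = C_in + (C₀ − C_in) e^(−t/τ).
C(11.69) = 1.076 + (0.3795 − 1.076)·e^(−11.69/27.4159) = 1.076 + (-0.696500)·0.652858 = 0.621284 g/L.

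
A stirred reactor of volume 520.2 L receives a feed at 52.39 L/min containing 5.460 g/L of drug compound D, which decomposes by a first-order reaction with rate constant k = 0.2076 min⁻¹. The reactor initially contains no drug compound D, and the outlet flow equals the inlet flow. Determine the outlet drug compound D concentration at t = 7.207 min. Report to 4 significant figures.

Accumulation = in − out − consumed: V dC/dt = Q C_in − Q C − k V C.
dC/dt = (Q/V) C_in − (Q/V + k) C; effective rate a = Q/V + k = 0.100711 + 0.2076 = 0.308311 min⁻¹.
C_ss = Q C_in/(Q + kV) = 1.78353 g/L; C(t) = C_ss + (C₀ − C_ss) e^(−a t).
C(7.207) = 1.78353 + (-1.78353)·e^(−0.308311·7.207) = 1.78353 + (-1.78353)·0.108392 = 1.59021 g/L.

1.590 g/L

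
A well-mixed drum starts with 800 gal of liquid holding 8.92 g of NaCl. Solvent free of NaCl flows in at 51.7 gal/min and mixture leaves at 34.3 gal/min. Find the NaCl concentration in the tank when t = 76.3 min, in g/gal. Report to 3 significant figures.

Total volume: dV/dt = Q_in − Q_out = 17.400 gal/min, so V(t) = 800 + 17.400 t and V(76.3) = 2127.6 gal.
No NaCl enters, so dm/dt = −Q_out · (m/V).
dm/m = −Q_out dt/(V₀ + 17.400 t); integrating gives ln(m/m₀) = −(Q_out/(Q_in−Q_out)) ln(V/V₀).
m = m₀ (V₀/V)^(Q_out/(Q_in−Q_out)) = 8.92 × (800/2127.6)^(1.9713) = 1.2971 g.
C = m/V = 1.2971/2127.6 = 0.00060963 g/gal.

0.000610 g/gal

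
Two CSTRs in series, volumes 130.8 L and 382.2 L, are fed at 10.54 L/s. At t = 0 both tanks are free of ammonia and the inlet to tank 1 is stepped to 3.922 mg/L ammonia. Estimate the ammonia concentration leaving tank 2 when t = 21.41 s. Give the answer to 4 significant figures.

0.9817 mg/L

Each tank obeys Vᵢ dCᵢ/dt = Q(Cᵢ₋₁ − Cᵢ), so τᵢ = Vᵢ/Q.
τ₁ = 130.8/10.54 = 12.4099 s; τ₂ = 382.2/10.54 = 36.2619 s.
Solving the cascade with C₁(0)=C₂(0)=0 gives C₂(t) = C_in[1 − (τ₁ e^(−t/τ₁) − τ₂ e^(−t/τ₂))/(τ₁ − τ₂)].
At t = 21.41: e^(−t/τ₁) = 0.178130, e^(−t/τ₂) = 0.554090.
C₂ = 3.922·[1 − (12.4099·0.178130 − 36.2619·0.554090)/(-23.8520)] = 3.922·0.250303 = 0.981687 mg/L.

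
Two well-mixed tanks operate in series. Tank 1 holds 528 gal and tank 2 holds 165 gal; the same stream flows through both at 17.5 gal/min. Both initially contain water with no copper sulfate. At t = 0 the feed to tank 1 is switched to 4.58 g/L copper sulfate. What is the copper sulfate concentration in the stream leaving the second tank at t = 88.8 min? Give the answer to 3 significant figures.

4.23 g/L

Each tank obeys Vᵢ dCᵢ/dt = Q(Cᵢ₋₁ − Cᵢ), so τᵢ = Vᵢ/Q.
τ₁ = 528/17.5 = 30.171 min; τ₂ = 165/17.5 = 9.4286 min.
Tank 1: C₁ = C_in(1 − e^(−t/τ₁)). Tank 2 (τ₁ ≠ τ₂): C₂ = C_in[1 − (τ₁ e^(−t/τ₁) − τ₂ e^(−t/τ₂))/(τ₁ − τ₂)].
At t = 88.8: e^(−t/τ₁) = 0.052698, e^(−t/τ₂) = 8.1234e-05.
C₂ = 4.58·[1 − (30.171·0.052698 − 9.4286·8.1234e-05)/(20.743)] = 4.58·0.92339 = 4.2291 g/L.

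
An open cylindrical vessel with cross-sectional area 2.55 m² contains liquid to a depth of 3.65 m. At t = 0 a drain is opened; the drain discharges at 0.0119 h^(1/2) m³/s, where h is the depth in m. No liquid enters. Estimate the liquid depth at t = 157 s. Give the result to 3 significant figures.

2.38 m

With no inflow, A dh/dt = −0.0119 √h.
∫ h^(−1/2) dh = −(0.0119/A) ∫ dt, giving 2√h = 2√h₀ − (0.0119/A) t.
√h = √3.65 − 0.0119·157/(2·2.55) = 1.9105 − 0.36633 = 1.5442.
h = 1.5442² = 2.3844 m.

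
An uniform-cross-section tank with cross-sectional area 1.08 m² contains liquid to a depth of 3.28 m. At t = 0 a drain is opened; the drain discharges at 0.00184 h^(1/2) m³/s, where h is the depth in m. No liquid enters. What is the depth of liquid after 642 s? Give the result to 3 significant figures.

A dh/dt = −Q_out = −0.00184 √h.
Separate and integrate: 2(√h − √h₀) = −(0.00184/A) t.
√h = √3.28 − 0.00184·642/(2·1.08) = 1.8111 − 0.54689 = 1.2642.
h = 1.2642² = 1.5982 m.

1.60 m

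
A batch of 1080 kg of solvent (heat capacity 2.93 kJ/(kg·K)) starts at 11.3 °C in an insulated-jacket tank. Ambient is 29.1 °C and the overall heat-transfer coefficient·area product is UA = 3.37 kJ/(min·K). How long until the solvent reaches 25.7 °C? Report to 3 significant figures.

1550 min

Lumped-capacitance energy balance: M c_p dT/dt = UA(T_amb − T).
τ = M c_p/UA = 938.99 min; T_ss = T_amb = 29.100 °C.
T(t) = T_ss + (T₀ − T_ss)e^(−t/τ); set T = 25.7:
t = −τ ln[(T − T_ss)/(T₀ − T_ss)] = −938.99 · ln(0.19101) = 1554.4 min.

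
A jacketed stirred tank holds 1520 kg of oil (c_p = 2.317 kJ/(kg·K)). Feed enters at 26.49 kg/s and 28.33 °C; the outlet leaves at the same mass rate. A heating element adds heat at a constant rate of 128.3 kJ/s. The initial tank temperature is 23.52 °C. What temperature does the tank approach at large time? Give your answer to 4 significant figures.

30.42 °C

M c_p dT/dt = ṁ c_p (T_in − T) + Q̇.
At steady state dT/dt = 0 ⇒ T_ss = T_in + Q̇/(ṁ c_p) = 28.33 + 128.3/(26.49·2.317) = 30.4203 °C.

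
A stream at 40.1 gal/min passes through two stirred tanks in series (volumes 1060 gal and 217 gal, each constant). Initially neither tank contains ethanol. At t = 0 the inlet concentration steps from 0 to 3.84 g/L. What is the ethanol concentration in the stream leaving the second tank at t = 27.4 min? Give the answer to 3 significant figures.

2.13 g/L

Time constants: τᵢ = Vᵢ/Q for each well-mixed tank.
τ₁ = 1060/40.1 = 26.434 min; τ₂ = 217/40.1 = 5.4115 min.
Tank 1: C₁ = C_in(1 − e^(−t/τ₁)). Tank 2 (τ₁ ≠ τ₂): C₂ = C_in[1 − (τ₁ e^(−t/τ₁) − τ₂ e^(−t/τ₂))/(τ₁ − τ₂)].
At t = 27.4: e^(−t/τ₁) = 0.35468, e^(−t/τ₂) = 0.0063245.
C₂ = 3.84·[1 − (26.434·0.35468 − 5.4115·0.0063245)/(21.022)] = 3.84·0.55565 = 2.1337 g/L.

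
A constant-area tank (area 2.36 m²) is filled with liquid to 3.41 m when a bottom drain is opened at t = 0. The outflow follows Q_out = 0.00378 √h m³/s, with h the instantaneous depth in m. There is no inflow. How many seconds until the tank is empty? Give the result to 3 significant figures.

Unsteady balance on liquid volume: A dh/dt = −0.00378 √h.
∫ h^(−1/2) dh = −(0.00378/A) ∫ dt, giving 2√h = 2√h₀ − (0.00378/A) t.
Set h = 0: 2√h₀ = (0.00378/A) t_empty ⇒ t_empty = 2A√h₀/0.00378.
t_empty = 2·2.36·√3.41/0.00378 = 4.7200·1.8466/0.00378 = 2305.8 s.

2310 s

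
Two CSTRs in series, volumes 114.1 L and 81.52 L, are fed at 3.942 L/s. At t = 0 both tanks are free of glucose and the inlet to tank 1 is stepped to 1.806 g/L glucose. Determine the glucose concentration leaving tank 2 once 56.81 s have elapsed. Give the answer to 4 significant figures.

1.207 g/L

Each tank obeys Vᵢ dCᵢ/dt = Q(Cᵢ₋₁ − Cᵢ), so τᵢ = Vᵢ/Q.
τ₁ = 114.1/3.942 = 28.9447 s; τ₂ = 81.52/3.942 = 20.6799 s.
Tank 1: C₁ = C_in(1 − e^(−t/τ₁)). Tank 2 (τ₁ ≠ τ₂): C₂ = C_in[1 − (τ₁ e^(−t/τ₁) − τ₂ e^(−t/τ₂))/(τ₁ − τ₂)].
At t = 56.81: e^(−t/τ₁) = 0.140477, e^(−t/τ₂) = 0.0641124.
C₂ = 1.806·[1 − (28.9447·0.140477 − 20.6799·0.0641124)/(8.26484)] = 1.806·0.668446 = 1.20721 g/L.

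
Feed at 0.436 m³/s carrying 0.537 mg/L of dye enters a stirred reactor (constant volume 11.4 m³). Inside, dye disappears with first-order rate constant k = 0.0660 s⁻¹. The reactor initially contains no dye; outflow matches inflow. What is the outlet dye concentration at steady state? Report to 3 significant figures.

V dC/dt = Q(C_in − C) − k V C.
At steady state: 0 = Q C_in − (Q + kV) C_ss, so C_ss = Q C_in/(Q + kV).
C_ss = 0.436·0.537/(0.436 + 0.0660·11.4) = 0.23413/1.1884 = 0.19701 mg/L.

0.197 mg/L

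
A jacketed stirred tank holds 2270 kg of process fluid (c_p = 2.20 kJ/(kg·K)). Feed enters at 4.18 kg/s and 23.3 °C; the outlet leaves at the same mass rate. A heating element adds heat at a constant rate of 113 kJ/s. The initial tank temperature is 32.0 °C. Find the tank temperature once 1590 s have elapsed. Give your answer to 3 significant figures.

35.4 °C

M c_p dT/dt = ṁ c_p (T_in − T) + Q̇.
τ = M/ṁ = 543.06 s; T_ss = T_in + Q̇/(ṁ c_p) = 23.3 + 113/(4.18·2.20) = 35.588 °C.
This is linear first-order; T(t) = T_ss + (T₀ − T_ss) e^(−t/τ).
T(1590) = 35.588 + (-3.5880)·e^(−1590/543.06) = 35.588 + (-3.5880)·0.053512 = 35.396 °C.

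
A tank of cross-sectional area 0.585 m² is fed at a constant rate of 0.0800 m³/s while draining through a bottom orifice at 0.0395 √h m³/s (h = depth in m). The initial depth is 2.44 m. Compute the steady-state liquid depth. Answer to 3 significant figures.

A dh/dt = Q_in − 0.0395 √h. Steady state requires inflow = outflow:
Q_in = 0.0395 √h_ss ⇒ √h_ss = 0.0800/0.0395 = 2.0253.
h_ss = 2.0253² = 4.1019 m. (Since h₀ = 2.44 m < h_ss, the level will rise toward this value.)

4.10 m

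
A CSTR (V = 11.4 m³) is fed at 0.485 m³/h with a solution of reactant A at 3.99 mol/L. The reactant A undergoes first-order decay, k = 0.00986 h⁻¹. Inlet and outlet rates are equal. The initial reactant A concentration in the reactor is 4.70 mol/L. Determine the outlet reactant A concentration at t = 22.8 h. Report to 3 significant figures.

Species balance: V dC/dt = Q C_in − Q C − k V C.
This is linear with rate a = Q/V + k = 0.052404 h⁻¹.
C_ss = Q C_in/(Q + kV) = 3.2393 mol/L; C(t) = C_ss + (C₀ − C_ss) e^(−a t).
C(22.8) = 3.2393 + (1.4607)·e^(−0.052404·22.8) = 3.2393 + (1.4607)·0.30276 = 3.6815 mol/L.

3.68 mol/L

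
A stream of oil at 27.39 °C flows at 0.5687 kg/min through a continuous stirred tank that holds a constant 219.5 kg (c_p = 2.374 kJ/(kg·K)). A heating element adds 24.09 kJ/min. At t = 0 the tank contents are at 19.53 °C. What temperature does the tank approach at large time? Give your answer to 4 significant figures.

45.23 °C

M c_p dT/dt = ṁ c_p (T_in − T) + Q̇.
At steady state dT/dt = 0 ⇒ T_ss = T_in + Q̇/(ṁ c_p) = 27.39 + 24.09/(0.5687·2.374) = 45.2332 °C.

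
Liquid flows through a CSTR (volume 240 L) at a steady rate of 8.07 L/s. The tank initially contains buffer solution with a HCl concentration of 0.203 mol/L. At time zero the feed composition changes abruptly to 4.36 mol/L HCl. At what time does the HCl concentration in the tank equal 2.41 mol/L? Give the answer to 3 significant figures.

22.5 s

Species balance: V dC/dt = Q(C_in − C) ⇒ τ = V/Q = 29.740 s.
C(t) = C_in + (C₀ − C_in) e^(−t/τ). Set C = 2.41 and solve for t:
e^(−t/τ) = (C − C_in)/(C₀ − C_in) = (2.41 − 4.36)/(0.203 − 4.36) = 0.46909
t = −τ ln(…) = 29.740 × 0.75696 = 22.512 s.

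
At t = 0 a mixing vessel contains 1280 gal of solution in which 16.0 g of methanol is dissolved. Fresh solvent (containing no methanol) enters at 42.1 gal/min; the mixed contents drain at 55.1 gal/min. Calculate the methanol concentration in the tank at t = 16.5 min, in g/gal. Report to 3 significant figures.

Total volume: dV/dt = Q_in − Q_out = -13.000 gal/min, so V(t) = 1280 − 13.000 t and V(16.5) = 1065.5 gal.
Species balance (pure solvent in): dm/dt = −Q_out · m/V(t).
Separate: dm/m = −Q_out dt/V(t) ⇒ ln(m/m₀) = −(Q_out/(Q_in−Q_out)) ln(V/V₀).
m = m₀ (V₀/V)^(Q_out/(Q_in−Q_out)) = 16.0 × (1280/1065.5)^(-4.2385) = 7.3536 g.
C = m/V = 7.3536/1065.5 = 0.0069015 g/gal.

0.00690 g/gal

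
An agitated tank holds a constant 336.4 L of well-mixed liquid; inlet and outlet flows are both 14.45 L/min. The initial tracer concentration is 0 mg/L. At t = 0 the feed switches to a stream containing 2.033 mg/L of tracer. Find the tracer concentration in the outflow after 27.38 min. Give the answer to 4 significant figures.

Accumulation = in − out for the solute gives V dC/dt = Q(C_in − C).
So dC/dt = (C_in − C)/τ with τ = V/Q = 336.4/14.45 = 23.2803 min.
Solution: C(t) = C_in + (C₀ − C_in) e^(−t/τ).
C(27.38) = 2.033 + (0 − 2.033)·e^(−27.38/23.2803) = 2.033 + (-2.03300)·0.308479 = 1.40586 mg/L.

1.406 mg/L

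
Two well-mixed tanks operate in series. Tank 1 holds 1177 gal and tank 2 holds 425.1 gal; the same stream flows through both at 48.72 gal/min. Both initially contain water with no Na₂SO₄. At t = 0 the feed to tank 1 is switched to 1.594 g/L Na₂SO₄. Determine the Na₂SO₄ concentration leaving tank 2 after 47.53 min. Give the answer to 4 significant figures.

Time constants: τᵢ = Vᵢ/Q for each well-mixed tank.
τ₁ = 1177/48.72 = 24.1585 min; τ₂ = 425.1/48.72 = 8.72537 min.
Solving the cascade with C₁(0)=C₂(0)=0 gives C₂(t) = C_in[1 − (τ₁ e^(−t/τ₁) − τ₂ e^(−t/τ₂))/(τ₁ − τ₂)].
At t = 47.53: e^(−t/τ₁) = 0.139816, e^(−t/τ₂) = 0.00430777.
C₂ = 1.594·[1 − (24.1585·0.139816 − 8.72537·0.00430777)/(15.4331)] = 1.594·0.783572 = 1.24901 g/L.

1.249 g/L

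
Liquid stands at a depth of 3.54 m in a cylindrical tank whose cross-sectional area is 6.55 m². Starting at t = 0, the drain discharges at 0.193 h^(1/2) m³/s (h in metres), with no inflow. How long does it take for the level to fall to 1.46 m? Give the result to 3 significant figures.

Mass balance (ρ constant): A dh/dt = −0.193 √h.
Separate and integrate: 2(√h − √h₀) = −(0.193/A) t.
t = 2A(√h₀ − √h)/0.193 = 2·6.55·(√3.54 − √1.46)/0.193
  = 13.100 × (1.8815 − 1.2083) / 0.193 = 45.693 s.

45.7 s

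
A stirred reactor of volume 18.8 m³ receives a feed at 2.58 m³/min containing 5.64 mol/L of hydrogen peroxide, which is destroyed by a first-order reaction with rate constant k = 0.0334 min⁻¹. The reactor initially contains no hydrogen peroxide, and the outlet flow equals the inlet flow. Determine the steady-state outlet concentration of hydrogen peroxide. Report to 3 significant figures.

4.54 mol/L

V dC/dt = Q(C_in − C) − k V C.
At steady state: 0 = Q C_in − (Q + kV) C_ss, so C_ss = Q C_in/(Q + kV).
C_ss = 2.58·5.64/(2.58 + 0.0334·18.8) = 14.551/3.2079 = 4.5360 mol/L.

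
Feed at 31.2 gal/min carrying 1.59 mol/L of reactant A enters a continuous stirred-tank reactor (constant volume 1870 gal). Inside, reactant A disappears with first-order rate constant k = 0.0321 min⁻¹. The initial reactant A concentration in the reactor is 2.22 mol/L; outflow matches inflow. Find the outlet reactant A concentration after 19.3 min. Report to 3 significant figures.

Accumulation = in − out − consumed: V dC/dt = Q C_in − Q C − k V C.
dC/dt = (Q/V) C_in − (Q/V + k) C; effective rate a = Q/V + k = 0.016684 + 0.0321 = 0.048784 min⁻¹.
C_ss = Q C_in/(Q + kV) = 0.54379 mol/L; C(t) = C_ss + (C₀ − C_ss) e^(−a t).
C(19.3) = 0.54379 + (1.6762)·e^(−0.048784·19.3) = 0.54379 + (1.6762)·0.39003 = 1.1976 mol/L.

1.20 mol/L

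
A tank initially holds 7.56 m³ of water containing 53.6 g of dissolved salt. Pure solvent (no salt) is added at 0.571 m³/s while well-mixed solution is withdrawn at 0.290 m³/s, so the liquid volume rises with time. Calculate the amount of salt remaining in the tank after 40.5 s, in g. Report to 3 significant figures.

20.8 g

Let m(t) be the amount of salt. Volume: V(t) = V₀ + (Q_in − Q_out) t = 7.56 + 0.28100 t; V(40.5) = 18.941 m³.
Solute balance: dm/dt = 0 − Q_out C = −Q_out m/V(t).
dm/m = −Q_out dt/(V₀ + 0.28100 t); integrating gives ln(m/m₀) = −(Q_out/(Q_in−Q_out)) ln(V/V₀).
m = m₀ (V₀/V)^(Q_out/(Q_in−Q_out)) = 53.6 × (7.56/18.941)^(1.0320) = 20.774 g.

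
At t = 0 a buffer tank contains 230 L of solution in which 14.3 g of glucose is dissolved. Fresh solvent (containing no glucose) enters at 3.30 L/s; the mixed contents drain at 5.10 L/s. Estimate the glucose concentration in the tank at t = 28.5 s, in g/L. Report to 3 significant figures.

Total volume: dV/dt = Q_in − Q_out = -1.8000 L/s, so V(t) = 230 − 1.8000 t and V(28.5) = 178.70 L.
Solute balance: dm/dt = 0 − Q_out C = −Q_out m/V(t).
Separate: dm/m = −Q_out dt/V(t) ⇒ ln(m/m₀) = −(Q_out/(Q_in−Q_out)) ln(V/V₀).
m = m₀ (V₀/V)^(Q_out/(Q_in−Q_out)) = 14.3 × (230/178.70)^(-2.8333) = 6.9951 g.
C = m/V = 6.9951/178.70 = 0.039144 g/L.

0.0391 g/L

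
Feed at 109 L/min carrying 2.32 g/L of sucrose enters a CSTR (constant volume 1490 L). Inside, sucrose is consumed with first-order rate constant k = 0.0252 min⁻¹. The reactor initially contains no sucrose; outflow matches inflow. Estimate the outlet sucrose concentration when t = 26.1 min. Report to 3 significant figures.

V dC/dt = Q(C_in − C) − k V C.
dC/dt = (Q/V) C_in − (Q/V + k) C; effective rate a = Q/V + k = 0.073154 + 0.0252 = 0.098354 min⁻¹.
C_ss = Q C_in/(Q + kV) = 1.7256 g/L; C(t) = C_ss + (C₀ − C_ss) e^(−a t).
C(26.1) = 1.7256 + (-1.7256)·e^(−0.098354·26.1) = 1.7256 + (-1.7256)·0.076762 = 1.5931 g/L.

1.59 g/L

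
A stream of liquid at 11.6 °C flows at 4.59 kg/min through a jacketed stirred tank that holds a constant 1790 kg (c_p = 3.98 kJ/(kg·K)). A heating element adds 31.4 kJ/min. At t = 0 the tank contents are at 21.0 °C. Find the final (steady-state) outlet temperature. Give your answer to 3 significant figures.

13.3 °C

Heat balance on the well-mixed liquid: M c_p dT/dt = ṁ c_p (T_in − T) + 31.4.
At steady state dT/dt = 0 ⇒ T_ss = T_in + Q̇/(ṁ c_p) = 11.6 + 31.4/(4.59·3.98) = 13.319 °C.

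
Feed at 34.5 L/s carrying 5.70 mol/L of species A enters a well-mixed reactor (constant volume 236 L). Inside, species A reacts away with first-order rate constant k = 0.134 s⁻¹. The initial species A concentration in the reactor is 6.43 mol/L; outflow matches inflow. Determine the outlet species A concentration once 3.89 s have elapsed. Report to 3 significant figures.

4.14 mol/L

V dC/dt = Q(C_in − C) − k V C.
This is linear with rate a = Q/V + k = 0.28019 s⁻¹.
C_ss = Q C_in/(Q + kV) = 2.9740 mol/L; C(t) = C_ss + (C₀ − C_ss) e^(−a t).
C(3.89) = 2.9740 + (3.4560)·e^(−0.28019·3.89) = 2.9740 + (3.4560)·0.33624 = 4.1360 mol/L.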